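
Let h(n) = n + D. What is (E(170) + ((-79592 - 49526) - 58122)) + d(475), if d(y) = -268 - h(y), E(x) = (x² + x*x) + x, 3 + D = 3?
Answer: -130013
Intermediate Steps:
D = 0 (D = -3 + 3 = 0)
h(n) = n (h(n) = n + 0 = n)
E(x) = x + 2*x² (E(x) = (x² + x²) + x = 2*x² + x = x + 2*x²)
d(y) = -268 - y
(E(170) + ((-79592 - 49526) - 58122)) + d(475) = (170*(1 + 2*170) + ((-79592 - 49526) - 58122)) + (-268 - 1*475) = (170*(1 + 340) + (-129118 - 58122)) + (-268 - 475) = (170*341 - 187240) - 743 = (57970 - 187240) - 743 = -129270 - 743 = -130013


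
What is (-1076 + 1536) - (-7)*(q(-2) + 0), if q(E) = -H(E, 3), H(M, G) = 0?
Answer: 460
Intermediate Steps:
q(E) = 0 (q(E) = -1*0 = 0)
(-1076 + 1536) - (-7)*(q(-2) + 0) = (-1076 + 1536) - (-7)*(0 + 0) = 460 - (-7)*0 = 460 - 1*0 = 460 + 0 = 460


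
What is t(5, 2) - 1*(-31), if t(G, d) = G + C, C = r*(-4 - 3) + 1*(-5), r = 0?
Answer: 31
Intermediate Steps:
C = -5 (C = 0*(-4 - 3) + 1*(-5) = 0*(-7) - 5 = 0 - 5 = -5)
t(G, d) = -5 + G (t(G, d) = G - 5 = -5 + G)
t(5, 2) - 1*(-31) = (-5 + 5) - 1*(-31) = 0 + 31 = 31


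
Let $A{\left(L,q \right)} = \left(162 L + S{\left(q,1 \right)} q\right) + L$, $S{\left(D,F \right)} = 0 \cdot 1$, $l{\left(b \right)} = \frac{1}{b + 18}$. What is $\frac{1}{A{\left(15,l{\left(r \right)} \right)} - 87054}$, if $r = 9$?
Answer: $- \frac{1}{84609} \approx -1.1819 \cdot 10^{-5}$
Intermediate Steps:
$l{\left(b \right)} = \frac{1}{18 + b}$
$S{\left(D,F \right)} = 0$
$A{\left(L,q \right)} = 163 L$ ($A{\left(L,q \right)} = \left(162 L + 0 q\right) + L = \left(162 L + 0\right) + L = 162 L + L = 163 L$)
$\frac{1}{A{\left(15,l{\left(r \right)} \right)} - 87054} = \frac{1}{163 \cdot 15 - 87054} = \frac{1}{2445 - 87054} = \frac{1}{-84609} = - \frac{1}{84609}$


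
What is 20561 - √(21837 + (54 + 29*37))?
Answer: 20561 - 2*√5741 ≈ 20409.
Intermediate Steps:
20561 - √(21837 + (54 + 29*37)) = 20561 - √(21837 + (54 + 1073)) = 20561 - √(21837 + 1127) = 20561 - √22964 = 20561 - 2*√5741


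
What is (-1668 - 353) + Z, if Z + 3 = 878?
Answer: -1146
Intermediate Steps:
Z = 875 (Z = -3 + 878 = 875)
(-1668 - 353) + Z = (-1668 - 353) + 875 = -2021 + 875 = -1146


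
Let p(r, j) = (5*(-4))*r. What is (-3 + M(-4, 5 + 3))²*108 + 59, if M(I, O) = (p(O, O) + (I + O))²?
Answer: 63946248071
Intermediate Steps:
p(r, j) = -20*r
M(I, O) = (I - 19*O)² (M(I, O) = (-20*O + (I + O))² = (I - 19*O)²)
(-3 + M(-4, 5 + 3))²*108 + 59 = (-3 + (-4 - 19*(5 + 3))²)²*108 + 59 = (-3 + (-4 - 19*8)²)²*108 + 59 = (-3 + (-4 - 152)²)²*108 + 59 = (-3 + (-156)²)²*108 + 59 = (-3 + 24336)²*108 + 59 = 24333²*108 + 59 = 592094889*108 + 59 = 63946248012 + 59 = 63946248071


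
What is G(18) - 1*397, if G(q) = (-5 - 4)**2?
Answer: -316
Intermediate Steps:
G(q) = 81 (G(q) = (-9)**2 = 81)
G(18) - 1*397 = 81 - 1*397 = 81 - 397 = -316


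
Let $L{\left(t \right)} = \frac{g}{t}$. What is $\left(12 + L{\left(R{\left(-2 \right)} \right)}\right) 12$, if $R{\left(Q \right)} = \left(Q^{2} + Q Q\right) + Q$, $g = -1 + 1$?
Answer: $144$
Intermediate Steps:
$g = 0$
$R{\left(Q \right)} = Q + 2 Q^{2}$ ($R{\left(Q \right)} = \left(Q^{2} + Q^{2}\right) + Q = 2 Q^{2} + Q = Q + 2 Q^{2}$)
$L{\left(t \right)} = 0$ ($L{\left(t \right)} = \frac{0}{t} = 0$)
$\left(12 + L{\left(R{\left(-2 \right)} \right)}\right) 12 = \left(12 + 0\right) 12 = 12 \cdot 12 = 144$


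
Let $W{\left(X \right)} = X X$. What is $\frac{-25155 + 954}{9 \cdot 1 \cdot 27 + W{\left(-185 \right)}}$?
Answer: $- \frac{24201}{34468} \approx -0.70213$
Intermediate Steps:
$W{\left(X \right)} = X^{2}$
$\frac{-25155 + 954}{9 \cdot 1 \cdot 27 + W{\left(-185 \right)}} = \frac{-25155 + 954}{9 \cdot 1 \cdot 27 + \left(-185\right)^{2}} = - \frac{24201}{9 \cdot 27 + 34225} = - \frac{24201}{243 + 34225} = - \frac{24201}{34468}$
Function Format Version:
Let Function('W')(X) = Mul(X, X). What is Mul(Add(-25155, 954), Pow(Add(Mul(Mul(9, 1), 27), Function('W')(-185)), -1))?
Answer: Rational(-24201, 34468) ≈ -0.70213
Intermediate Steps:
Function('W')(X) = Pow(X, 2)
Mul(Add(-25155, 954), Pow(Add(Mul(Mul(9, 1), 27), Function('W')(-185)), -1)) = Mul(Add(-25155, 954), Pow(Add(Mul(Mul(9, 1), 27), Pow(-185, 2)), -1)) = Mul(-24201, Pow(Add(Mul(9, 27), 34225), -1)) = Mul(-24201, Pow(Add(243, 34225), -1)) = Mul(-24201, Pow(34468, -1)) = Mul(-24201, Rational(1, 34468)) = Rational(-24201, 34468)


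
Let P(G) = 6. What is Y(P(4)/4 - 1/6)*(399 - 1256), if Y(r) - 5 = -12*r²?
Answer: 41993/3 ≈ 13998.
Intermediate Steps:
Y(r) = 5 - 12*r²
Y(P(4)/4 - 1/6)*(399 - 1256) = (5 - 12*(6/4 - 1/6)²)*(399 - 1256) = (5 - 12*(6*(¼) - 1*⅙)²)*(-857) = (5 - 12*(3/2 - ⅙)²)*(-857) = (5 - 12*(4/3)²)*(-857) = (5 - 12*16/9)*(-857) = (5 - 64/3)*(-857) = -49/3*(-857) = 41993/3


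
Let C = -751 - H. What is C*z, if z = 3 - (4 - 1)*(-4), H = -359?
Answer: -5880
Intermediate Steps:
z = 15 (z = 3 - 3*(-4) = 3 - 1*(-12) = 3 + 12 = 15)
C = -392 (C = -751 - 1*(-359) = -751 + 359 = -392)
C*z = -392*15 = -5880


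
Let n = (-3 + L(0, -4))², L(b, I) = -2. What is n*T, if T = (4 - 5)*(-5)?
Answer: 125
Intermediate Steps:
T = 5 (T = -1*(-5) = 5)
n = 25 (n = (-3 - 2)² = (-5)² = 25)
n*T = 25*5 = 125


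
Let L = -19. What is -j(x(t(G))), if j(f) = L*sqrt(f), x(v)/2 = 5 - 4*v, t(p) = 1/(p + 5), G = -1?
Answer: 38*sqrt(2) ≈ 53.740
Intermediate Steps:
t(p) = 1/(5 + p)
x(v) = 10 - 8*v (x(v) = 2*(5 - 4*v) = 10 - 8*v)
j(f) = -19*sqrt(f)
-j(x(t(G))) = -(-19)*sqrt(10 - 8/(5 - 1)) = -(-19)*sqrt(10 - 8/4) = -(-19)*sqrt(10 - 8*1/4) = -(-19)*sqrt(10 - 2) = -(-19)*sqrt(8) = -(-19)*2*sqrt(2) = -(-38)*sqrt(2) = 38*sqrt(2)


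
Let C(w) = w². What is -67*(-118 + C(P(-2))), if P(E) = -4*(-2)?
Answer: 3618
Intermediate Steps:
P(E) = 8
-67*(-118 + C(P(-2))) = -67*(-118 + 8²) = -67*(-118 + 64) = -67*(-54) = 3618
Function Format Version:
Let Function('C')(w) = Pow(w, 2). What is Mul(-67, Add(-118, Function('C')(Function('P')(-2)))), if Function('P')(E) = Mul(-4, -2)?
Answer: 3618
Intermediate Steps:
Function('P')(E) = 8
Mul(-67, Add(-118, Function('C')(Function('P')(-2)))) = Mul(-67, Add(-118, Pow(8, 2))) = Mul(-67, Add(-118, 64)) = Mul(-67, -54) = 3618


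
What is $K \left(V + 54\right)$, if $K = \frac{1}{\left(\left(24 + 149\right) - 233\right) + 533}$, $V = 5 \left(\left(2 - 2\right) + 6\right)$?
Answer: $\frac{84}{473} \approx 0.17759$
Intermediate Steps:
$V = 30$ ($V = 5 \left(\left(2 - 2\right) + 6\right) = 5 \left(0 + 6\right) = 5 \cdot 6 = 30$)
$K = \frac{1}{473}$ ($K = \frac{1}{\left(173 - 233\right) + 533} = \frac{1}{-60 + 533} = \frac{1}{473} \approx 0.0021142$)
$K \left(V + 54\right) = \frac{30 + 54}{473} = \frac{1}{473} \cdot 84 = \frac{84}{473}$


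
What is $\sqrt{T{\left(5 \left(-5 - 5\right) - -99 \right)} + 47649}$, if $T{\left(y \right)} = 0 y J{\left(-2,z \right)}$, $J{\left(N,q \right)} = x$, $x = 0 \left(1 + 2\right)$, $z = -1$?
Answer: $\sqrt{47649} \approx 218.29$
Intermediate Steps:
$x = 0$ ($x = 0 \cdot 3 = 0$)
$J{\left(N,q \right)} = 0$
$T{\left(y \right)} = 0$ ($T{\left(y \right)} = 0 y 0 = 0 \cdot 0 = 0$)
$\sqrt{T{\left(5 \left(-5 - 5\right) - -99 \right)} + 47649} = \sqrt{0 + 47649} = \sqrt{47649}$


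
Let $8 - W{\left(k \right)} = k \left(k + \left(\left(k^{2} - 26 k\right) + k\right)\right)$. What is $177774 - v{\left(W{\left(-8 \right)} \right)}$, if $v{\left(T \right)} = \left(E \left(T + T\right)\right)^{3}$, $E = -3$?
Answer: $1877254366830$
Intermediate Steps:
$W{\left(k \right)} = 8 - k \left(k^{2} - 24 k\right)$ ($W{\left(k \right)} = 8 - k \left(k + \left(\left(k^{2} - 26 k\right) + k\right)\right) = 8 - k \left(k + \left(k^{2} - 25 k\right)\right) = 8 - k \left(k^{2} - 24 k\right)$)
$v{\left(T \right)} = - 216 T^{3}$ ($v{\left(T \right)} = \left(- 3 \left(T + T\right)\right)^{3} = \left(- 3 \cdot 2 T\right)^{3} = \left(- 6 T\right)^{3} = - 216 T^{3}$)
$177774 - v{\left(W{\left(-8 \right)} \right)} = 177774 - - 216 \left(8 - \left(-8\right)^{3} + 24 \left(-8\right)^{2}\right)^{3} = 177774 - - 216 \left(8 - -512 + 24 \cdot 64\right)^{3} = 177774 - - 216 \left(8 + 512 + 1536\right)^{3} = 177774 - - 216 \cdot 2056^{3} = 177774 - \left(-216\right) 8690991616 = 177774 - -1877254189056 = 177774 + 1877254189056 = 1877254366830$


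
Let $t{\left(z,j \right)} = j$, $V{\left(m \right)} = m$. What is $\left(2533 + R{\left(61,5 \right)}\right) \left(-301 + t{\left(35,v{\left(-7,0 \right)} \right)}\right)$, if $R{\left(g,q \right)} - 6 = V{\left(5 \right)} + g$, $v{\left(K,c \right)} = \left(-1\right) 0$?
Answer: $-784105$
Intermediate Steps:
$v{\left(K,c \right)} = 0$
$R{\left(g,q \right)} = 11 + g$ ($R{\left(g,q \right)} = 6 + \left(5 + g\right) = 11 + g$)
$\left(2533 + R{\left(61,5 \right)}\right) \left(-301 + t{\left(35,v{\left(-7,0 \right)} \right)}\right) = \left(2533 + \left(11 + 61\right)\right) \left(-301 + 0\right) = \left(2533 + 72\right) \left(-301\right) = 2605 \left(-301\right) = -784105$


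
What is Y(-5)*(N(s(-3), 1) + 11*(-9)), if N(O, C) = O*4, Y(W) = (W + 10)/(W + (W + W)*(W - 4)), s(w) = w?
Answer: -111/17 ≈ -6.5294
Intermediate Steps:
Y(W) = (10 + W)/(W + 2*W*(-4 + W)) (Y(W) = (10 + W)/(W + (2*W)*(-4 + W)) = (10 + W)/(W + 2*W*(-4 + W)))
N(O, C) = 4*O
Y(-5)*(N(s(-3), 1) + 11*(-9)) = ((10 - 5)/((-5)*(-7 + 2*(-5))))*(4*(-3) + 11*(-9)) = (-1/5*5/(-7 - 10))*(-12 - 99) = -1/5*5/(-17)*(-111) = -1/5*(-1/17)*5*(-111) = (1/17)*(-111) = -111/17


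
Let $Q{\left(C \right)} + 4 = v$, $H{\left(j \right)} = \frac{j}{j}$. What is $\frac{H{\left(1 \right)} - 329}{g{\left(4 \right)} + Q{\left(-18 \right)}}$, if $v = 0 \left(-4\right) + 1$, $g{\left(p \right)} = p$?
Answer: $-328$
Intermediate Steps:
$H{\left(j \right)} = 1$
$v = 1$ ($v = 0 + 1 = 1$)
$Q{\left(C \right)} = -3$ ($Q{\left(C \right)} = -4 + 1 = -3$)
$\frac{H{\left(1 \right)} - 329}{g{\left(4 \right)} + Q{\left(-18 \right)}} = \frac{1 - 329}{4 - 3} = - \frac{328}{1} = \left(-328\right) 1 = -328$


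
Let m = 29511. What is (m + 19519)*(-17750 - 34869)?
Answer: -2579909570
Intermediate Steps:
(m + 19519)*(-17750 - 34869) = (29511 + 19519)*(-17750 - 34869) = 49030*(-52619) = -2579909570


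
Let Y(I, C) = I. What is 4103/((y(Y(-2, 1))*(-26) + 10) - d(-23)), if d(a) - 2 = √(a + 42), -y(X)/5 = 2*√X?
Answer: 4103/(8 - √19 + 260*I*√2) ≈ 0.11049 - 11.158*I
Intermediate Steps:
y(X) = -10*√X
d(a) = 2 + √(42 + a) (d(a) = 2 + √(a + 42) = 2 + √(42 + a))
4103/((y(Y(-2, 1))*(-26) + 10) - d(-23)) = 4103/((-10*I*√2*(-26) + 10) - (2 + √(42 - 23))) = 4103/((-10*I*√2*(-26) + 10) - (2 + √19)) = 4103/((-10*I*√2*(-26) + 10) + (-2 - √19)) = 4103/((260*I*√2 + 10) + (-2 - √19)) = 4103/((10 + 260*I*√2) + (-2 - √19)) = 4103/(8 - √19 + 260*I*√2)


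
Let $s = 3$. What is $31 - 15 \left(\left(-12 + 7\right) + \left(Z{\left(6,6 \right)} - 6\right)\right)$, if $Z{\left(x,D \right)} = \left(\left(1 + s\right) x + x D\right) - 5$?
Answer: $-629$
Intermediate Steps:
$Z{\left(x,D \right)} = -5 + 4 x + D x$ ($Z{\left(x,D \right)} = \left(\left(1 + 3\right) x + x D\right) - 5 = \left(4 x + D x\right) - 5 = -5 + 4 x + D x$)
$31 - 15 \left(\left(-12 + 7\right) + \left(Z{\left(6,6 \right)} - 6\right)\right) = 31 - 15 \left(\left(-12 + 7\right) + \left(\left(-5 + 4 \cdot 6 + 6 \cdot 6\right) - 6\right)\right) = 31 - 15 \left(-5 + \left(\left(-5 + 24 + 36\right) - 6\right)\right) = 31 - 15 \left(-5 + \left(55 - 6\right)\right) = 31 - 15 \left(-5 + 49\right) = 31 - 660 = -629$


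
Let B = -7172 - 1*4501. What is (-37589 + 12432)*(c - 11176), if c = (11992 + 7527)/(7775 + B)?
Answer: 1096431795019/3898 ≈ 2.8128e+8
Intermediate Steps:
B = -11673 (B = -7172 - 4501 = -11673)
c = -19519/3898 (c = (11992 + 7527)/(7775 - 11673) = 19519/(-3898) = 19519*(-1/3898) = -19519/3898 ≈ -5.0074)
(-37589 + 12432)*(c - 11176) = (-37589 + 12432)*(-19519/3898 - 11176) = -25157*(-43583567/3898) = 1096431795019/3898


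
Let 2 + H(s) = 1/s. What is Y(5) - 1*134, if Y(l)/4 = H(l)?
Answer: -706/5 ≈ -141.20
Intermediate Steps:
H(s) = -2 + 1/s
Y(l) = -8 + 4/l (Y(l) = 4*(-2 + 1/l) = -8 + 4/l)
Y(5) - 1*134 = (-8 + 4/5) - 1*134 = (-8 + 4*(1/5)) - 134 = (-8 + 4/5) - 134 = -36/5 - 134 = -706/5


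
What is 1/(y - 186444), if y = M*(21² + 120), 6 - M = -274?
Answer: -1/29364 ≈ -3.4055e-5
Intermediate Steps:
M = 280 (M = 6 - 1*(-274) = 6 + 274 = 280)
y = 157080 (y = 280*(21² + 120) = 280*(441 + 120) = 280*561 = 157080)
1/(y - 186444) = 1/(157080 - 186444) = 1/(-29364) = -1/29364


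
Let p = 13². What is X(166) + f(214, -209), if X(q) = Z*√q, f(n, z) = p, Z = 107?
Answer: 169 + 107*√166 ≈ 1547.6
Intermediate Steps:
p = 169
f(n, z) = 169
X(q) = 107*√q
X(166) + f(214, -209) = 107*√166 + 169 = 169 + 107*√166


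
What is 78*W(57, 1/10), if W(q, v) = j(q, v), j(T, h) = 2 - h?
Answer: 741/5 ≈ 148.20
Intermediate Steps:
W(q, v) = 2 - v
78*W(57, 1/10) = 78*(2 - 1/10) = 78*(2 - 1*⅒) = 78*(2 - ⅒) = 78*(19/10) = 741/5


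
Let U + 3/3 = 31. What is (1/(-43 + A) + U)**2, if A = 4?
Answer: 1366561/1521 ≈ 898.46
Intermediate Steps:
U = 30 (U = -1 + 31 = 30)
(1/(-43 + A) + U)**2 = (1/(-43 + 4) + 30)**2 = (1/(-39) + 30)**2 = (-1/39 + 30)**2 = (1169/39)**2 = 1366561/1521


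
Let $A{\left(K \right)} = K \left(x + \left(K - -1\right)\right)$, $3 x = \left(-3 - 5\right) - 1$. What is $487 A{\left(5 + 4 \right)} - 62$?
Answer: $30619$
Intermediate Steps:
$x = -3$ ($x = \frac{\left(-3 - 5\right) - 1}{3} = \frac{-8 - 1}{3} = \frac{1}{3} \left(-9\right) = -3$)
$A{\left(K \right)} = K \left(-2 + K\right)$ ($A{\left(K \right)} = K \left(-3 + \left(K - -1\right)\right) = K \left(-3 + \left(K + 1\right)\right) = K \left(-3 + \left(1 + K\right)\right) = K \left(-2 + K\right)$)
$487 A{\left(5 + 4 \right)} - 62 = 487 \left(5 + 4\right) \left(-2 + \left(5 + 4\right)\right) - 62 = 487 \cdot 9 \left(-2 + 9\right) - 62 = 487 \cdot 9 \cdot 7 - 62 = 487 \cdot 63 - 62 = 30681 - 62 = 30619$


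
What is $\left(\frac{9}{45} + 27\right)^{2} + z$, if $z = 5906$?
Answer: $\frac{166146}{25} \approx 6645.8$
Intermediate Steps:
$\left(\frac{9}{45} + 27\right)^{2} + z = \left(\frac{9}{45} + 27\right)^{2} + 5906 = \left(9 \cdot \frac{1}{45} + 27\right)^{2} + 5906 = \left(\frac{1}{5} + 27\right)^{2} + 5906 = \left(\frac{136}{5}\right)^{2} + 5906 = \frac{18496}{25} + 5906 = \frac{166146}{25}$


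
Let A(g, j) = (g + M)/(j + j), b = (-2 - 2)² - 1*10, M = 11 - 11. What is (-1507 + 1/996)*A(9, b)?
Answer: -1500971/1328 ≈ -1130.3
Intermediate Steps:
M = 0
b = 6 (b = (-4)² - 10 = 16 - 10 = 6)
A(g, j) = g/(2*j) (A(g, j) = (g + 0)/(j + j) = g/((2*j)) = g*(1/(2*j)) = g/(2*j))
(-1507 + 1/996)*A(9, b) = (-1507 + 1/996)*((½)*9/6) = (-1507 + 1/996)*((½)*9*(⅙)) = -1500971/996*¾ = -1500971/1328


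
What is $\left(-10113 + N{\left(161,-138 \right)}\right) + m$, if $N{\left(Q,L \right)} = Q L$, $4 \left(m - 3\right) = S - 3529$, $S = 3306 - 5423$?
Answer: $- \frac{67479}{2} \approx -33740.0$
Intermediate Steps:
$S = -2117$
$m = - \frac{2817}{2}$ ($m = 3 + \frac{-2117 - 3529}{4} = 3 + \frac{1}{4} \left(-5646\right) = 3 - \frac{2823}{2} = - \frac{2817}{2} \approx -1408.5$)
$N{\left(Q,L \right)} = L Q$
$\left(-10113 + N{\left(161,-138 \right)}\right) + m = \left(-10113 - 22218\right) - \frac{2817}{2} = -32331 - \frac{2817}{2} = - \frac{67479}{2}$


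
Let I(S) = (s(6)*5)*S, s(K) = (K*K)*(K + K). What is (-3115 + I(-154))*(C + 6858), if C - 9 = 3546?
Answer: -3496216815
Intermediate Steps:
C = 3555 (C = 9 + 3546 = 3555)
s(K) = 2*K**3 (s(K) = K**2*(2*K) = 2*K**3)
I(S) = 2160*S (I(S) = ((2*6**3)*5)*S = ((2*216)*5)*S = (432*5)*S = 2160*S)
(-3115 + I(-154))*(C + 6858) = (-3115 + 2160*(-154))*(3555 + 6858) = (-3115 - 332640)*10413 = -335755*10413 = -3496216815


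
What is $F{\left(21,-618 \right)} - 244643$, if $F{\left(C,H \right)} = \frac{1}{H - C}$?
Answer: $- \frac{156326878}{639} \approx -2.4464 \cdot 10^{5}$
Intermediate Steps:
$F{\left(21,-618 \right)} - 244643 = - \frac{1}{21 - -618} - 244643 = - \frac{1}{21 + 618} - 244643 = - \frac{1}{639} - 244643 = - \frac{156326878}{639}$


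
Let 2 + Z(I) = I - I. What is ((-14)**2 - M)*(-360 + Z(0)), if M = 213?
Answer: 6154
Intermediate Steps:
Z(I) = -2 (Z(I) = -2 + (I - I) = -2 + 0 = -2)
((-14)**2 - M)*(-360 + Z(0)) = ((-14)**2 - 1*213)*(-360 - 2) = (196 - 213)*(-362) = -17*(-362) = 6154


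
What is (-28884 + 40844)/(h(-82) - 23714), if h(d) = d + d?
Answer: -5980/11939 ≈ -0.50088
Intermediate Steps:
h(d) = 2*d
(-28884 + 40844)/(h(-82) - 23714) = (-28884 + 40844)/(2*(-82) - 23714) = 11960/(-164 - 23714) = 11960/(-23878) = 11960*(-1/23878) = -5980/11939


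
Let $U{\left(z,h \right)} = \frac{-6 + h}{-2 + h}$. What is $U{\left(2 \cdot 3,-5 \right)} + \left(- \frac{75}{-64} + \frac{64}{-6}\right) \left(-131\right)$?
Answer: $\frac{1673803}{1344} \approx 1245.4$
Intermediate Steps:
$U{\left(z,h \right)} = \frac{-6 + h}{-2 + h}$
$U{\left(2 \cdot 3,-5 \right)} + \left(- \frac{75}{-64} + \frac{64}{-6}\right) \left(-131\right) = \frac{-6 - 5}{-2 - 5} + \left(- \frac{75}{-64} + \frac{64}{-6}\right) \left(-131\right) = \frac{1}{-7} \left(-11\right) + \left(\left(-75\right) \left(- \frac{1}{64}\right) + 64 \left(- \frac{1}{6}\right)\right) \left(-131\right) = \left(- \frac{1}{7}\right) \left(-11\right) + \left(\frac{75}{64} - \frac{32}{3}\right) \left(-131\right) = \frac{11}{7} - - \frac{238813}{192} = \frac{11}{7} + \frac{238813}{192} = \frac{1673803}{1344}$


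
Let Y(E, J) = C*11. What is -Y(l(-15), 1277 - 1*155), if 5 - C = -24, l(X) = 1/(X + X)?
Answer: -319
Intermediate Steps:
l(X) = 1/(2*X)
C = 29 (C = 5 - 1*(-24) = 5 + 24 = 29)
Y(E, J) = 319 (Y(E, J) = 29*11 = 319)
-Y(l(-15), 1277 - 1*155) = -1*319 = -319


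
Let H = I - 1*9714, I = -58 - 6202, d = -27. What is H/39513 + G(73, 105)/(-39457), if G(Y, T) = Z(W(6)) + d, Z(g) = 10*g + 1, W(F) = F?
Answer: -37154680/91709673 ≈ -0.40513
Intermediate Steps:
I = -6260
Z(g) = 1 + 10*g
G(Y, T) = 34 (G(Y, T) = (1 + 10*6) - 27 = (1 + 60) - 27 = 61 - 27 = 34)
H = -15974 (H = -6260 - 1*9714 = -6260 - 9714 = -15974)
H/39513 + G(73, 105)/(-39457) = -15974/39513 + 34/(-39457) = -15974*1/39513 + 34*(-1/39457) = -15974/39513 - 2/2321 = -37154680/91709673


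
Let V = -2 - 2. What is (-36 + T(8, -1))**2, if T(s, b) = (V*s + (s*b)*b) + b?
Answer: 3721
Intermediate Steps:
V = -4
T(s, b) = b - 4*s + s*b**2 (T(s, b) = (-4*s + (s*b)*b) + b = (-4*s + (b*s)*b) + b = (-4*s + s*b**2) + b = b - 4*s + s*b**2)
(-36 + T(8, -1))**2 = (-36 + (-1 - 4*8 + 8*(-1)**2))**2 = (-36 + (-1 - 32 + 8*1))**2 = (-36 + (-1 - 32 + 8))**2 = (-36 - 25)**2 = (-61)**2 = 3721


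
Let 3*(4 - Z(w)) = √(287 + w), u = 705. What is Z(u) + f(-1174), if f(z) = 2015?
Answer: 2019 - 4*√62/3 ≈ 2008.5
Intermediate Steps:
Z(w) = 4 - √(287 + w)/3
Z(u) + f(-1174) = (4 - √(287 + 705)/3) + 2015 = (4 - 4*√62/3) + 2015 = 2019 - 4*√62/3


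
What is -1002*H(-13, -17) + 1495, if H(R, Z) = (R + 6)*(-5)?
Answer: -33575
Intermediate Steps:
H(R, Z) = -30 - 5*R (H(R, Z) = (6 + R)*(-5) = -30 - 5*R)
-1002*H(-13, -17) + 1495 = -1002*(-30 - 5*(-13)) + 1495 = -1002*(-30 + 65) + 1495 = -1002*35 + 1495 = -35070 + 1495 = -33575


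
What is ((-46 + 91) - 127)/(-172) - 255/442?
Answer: -56/559 ≈ -0.10018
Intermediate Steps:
((-46 + 91) - 127)/(-172) - 255/442 = (45 - 127)*(-1/172) - 255*1/442 = -82*(-1/172) - 15/26 = 41/86 - 15/26 = -56/559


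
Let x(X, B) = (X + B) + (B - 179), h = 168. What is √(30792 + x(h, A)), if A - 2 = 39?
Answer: √30863 ≈ 175.68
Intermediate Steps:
A = 41 (A = 2 + 39 = 41)
x(X, B) = -179 + X + 2*B (x(X, B) = (B + X) + (-179 + B) = -179 + X + 2*B)
√(30792 + x(h, A)) = √(30792 + (-179 + 168 + 2*41)) = √(30792 + (-179 + 168 + 82)) = √(30792 + 71) = √30863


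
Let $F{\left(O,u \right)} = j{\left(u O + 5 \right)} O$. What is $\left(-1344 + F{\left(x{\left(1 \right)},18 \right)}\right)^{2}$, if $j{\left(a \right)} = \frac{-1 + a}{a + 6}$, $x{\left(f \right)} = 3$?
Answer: $\frac{7601398596}{4225} \approx 1.7991 \cdot 10^{6}$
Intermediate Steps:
$j{\left(a \right)} = \frac{-1 + a}{6 + a}$
$F{\left(O,u \right)} = \frac{O \left(4 + O u\right)}{11 + O u}$ ($F{\left(O,u \right)} = \frac{-1 + \left(u O + 5\right)}{6 + \left(u O + 5\right)} O = \frac{-1 + \left(O u + 5\right)}{6 + \left(O u + 5\right)} O = \frac{-1 + \left(5 + O u\right)}{6 + \left(5 + O u\right)} O = \frac{4 + O u}{11 + O u} O = \frac{O \left(4 + O u\right)}{11 + O u}$)
$\left(-1344 + F{\left(x{\left(1 \right)},18 \right)}\right)^{2} = \left(-1344 + \frac{3 \left(4 + 3 \cdot 18\right)}{11 + 3 \cdot 18}\right)^{2} = \left(-1344 + \frac{3 \left(4 + 54\right)}{11 + 54}\right)^{2} = \left(-1344 + 3 \cdot \frac{1}{65} \cdot 58\right)^{2} = \left(-1344 + \frac{174}{65}\right)^{2} = \left(- \frac{87186}{65}\right)^{2} = \frac{7601398596}{4225}$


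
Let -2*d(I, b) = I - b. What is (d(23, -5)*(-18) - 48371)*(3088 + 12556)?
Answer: -752773636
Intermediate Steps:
d(I, b) = b/2 - I/2 (d(I, b) = -(I - b)/2 = b/2 - I/2)
(d(23, -5)*(-18) - 48371)*(3088 + 12556) = (((½)*(-5) - ½*23)*(-18) - 48371)*(3088 + 12556) = ((-5/2 - 23/2)*(-18) - 48371)*15644 = (-14*(-18) - 48371)*15644 = (252 - 48371)*15644 = -48119*15644 = -752773636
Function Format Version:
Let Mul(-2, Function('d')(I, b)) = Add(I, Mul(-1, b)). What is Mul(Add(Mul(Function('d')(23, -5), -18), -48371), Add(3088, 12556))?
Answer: -752773636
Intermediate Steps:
Function('d')(I, b) = Add(Mul(Rational(1, 2), b), Mul(Rational(-1, 2), I)) (Function('d')(I, b) = Mul(Rational(-1, 2), Add(I, Mul(-1, b))) = Add(Mul(Rational(1, 2), b), Mul(Rational(-1, 2), I)))
Mul(Add(Mul(Function('d')(23, -5), -18), -48371), Add(3088, 12556)) = Mul(Add(Mul(Add(Mul(Rational(1, 2), -5), Mul(Rational(-1, 2), 23)), -18), -48371), Add(3088, 12556)) = Mul(Add(Mul(Add(Rational(-5, 2), Rational(-23, 2)), -18), -48371), 15644) = Mul(Add(Mul(-14, -18), -48371), 15644) = Mul(Add(252, -48371), 15644) = Mul(-48119, 15644) = -752773636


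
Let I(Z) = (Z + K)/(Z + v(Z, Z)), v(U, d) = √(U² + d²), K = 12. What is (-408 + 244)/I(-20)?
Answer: -410 + 410*√2 ≈ 169.83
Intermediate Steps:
I(Z) = (12 + Z)/(Z + √2*√(Z²)) (I(Z) = (Z + 12)/(Z + √(Z² + Z²)) = (12 + Z)/(Z + √(2*Z²)) = (12 + Z)/(Z + √2*√(Z²)))
(-408 + 244)/I(-20) = (-408 + 244)/(((12 - 20)/(-20 + √2*√((-20)²)))) = -(410 - 410*√2) = -164*(5/2 - 5*√2/2) = -410 + 410*√2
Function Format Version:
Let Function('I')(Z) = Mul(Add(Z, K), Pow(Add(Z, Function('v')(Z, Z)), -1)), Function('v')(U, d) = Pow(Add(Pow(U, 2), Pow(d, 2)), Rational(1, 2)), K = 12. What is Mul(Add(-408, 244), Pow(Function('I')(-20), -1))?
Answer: Add(-410, Mul(410, Pow(2, Rational(1, 2)))) ≈ 169.83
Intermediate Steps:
Function('I')(Z) = Mul(Pow(Add(Z, Mul(Pow(2, Rational(1, 2)), Pow(Pow(Z, 2), Rational(1, 2)))), -1), Add(12, Z)) (Function('I')(Z) = Mul(Add(Z, 12), Pow(Add(Z, Pow(Add(Pow(Z, 2), Pow(Z, 2)), Rational(1, 2))), -1)) = Mul(Add(12, Z), Pow(Add(Z, Pow(Mul(2, Pow(Z, 2)), Rational(1, 2))), -1)) = Mul(Add(12, Z), Pow(Add(Z, Mul(Pow(2, Rational(1, 2)), Pow(Pow(Z, 2), Rational(1, 2)))), -1)) = Mul(Pow(Add(Z, Mul(Pow(2, Rational(1, 2)), Pow(Pow(Z, 2), Rational(1, 2)))), -1), Add(12, Z)))
Mul(Add(-408, 244), Pow(Function('I')(-20), -1)) = Mul(Add(-408, 244), Pow(Mul(Pow(Add(-20, Mul(Pow(2, Rational(1, 2)), Pow(Pow(-20, 2), Rational(1, 2)))), -1), Add(12, -20)), -1)) = Mul(-164, Pow(Mul(Pow(Add(-20, Mul(Pow(2, Rational(1, 2)), Pow(400, Rational(1, 2)))), -1), -8), -1)) = Mul(-164, Pow(Mul(Pow(Add(-20, Mul(Pow(2, Rational(1, 2)), 20)), -1), -8), -1)) = Mul(-164, Pow(Mul(Pow(Add(-20, Mul(20, Pow(2, Rational(1, 2)))), -1), -8), -1)) = Mul(-164, Pow(Mul(-8, Pow(Add(-20, Mul(20, Pow(2, Rational(1, 2)))), -1)), -1)) = Mul(-164, Add(Rational(5, 2), Mul(Rational(-5, 2), Pow(2, Rational(1, 2))))) = Add(-410, Mul(410, Pow(2, Rational(1, 2))))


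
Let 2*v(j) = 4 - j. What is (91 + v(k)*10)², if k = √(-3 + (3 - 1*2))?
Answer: 12271 - 1110*I*√2 ≈ 12271.0 - 1569.8*I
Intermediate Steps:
k = I*√2 (k = √(-3 + (3 - 2)) = √(-3 + 1) = √(-2) = I*√2 ≈ 1.4142*I)
v(j) = 2 - j/2 (v(j) = (4 - j)/2 = 2 - j/2)
(91 + v(k)*10)² = (91 + (2 - I*√2/2)*10)² = (91 + (20 - 5*I*√2))² = (111 - 5*I*√2)²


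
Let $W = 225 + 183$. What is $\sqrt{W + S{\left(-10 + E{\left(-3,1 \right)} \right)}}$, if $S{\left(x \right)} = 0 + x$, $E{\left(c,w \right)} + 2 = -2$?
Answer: $\sqrt{394} \approx 19.849$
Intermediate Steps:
$E{\left(c,w \right)} = -4$ ($E{\left(c,w \right)} = -2 - 2 = -4$)
$W = 408$
$S{\left(x \right)} = x$
$\sqrt{W + S{\left(-10 + E{\left(-3,1 \right)} \right)}} = \sqrt{408 - 14} = \sqrt{394}$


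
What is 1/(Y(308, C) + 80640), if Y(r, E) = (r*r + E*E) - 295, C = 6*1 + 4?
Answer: 1/175309 ≈ 5.7042e-6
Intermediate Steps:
C = 10 (C = 6 + 4 = 10)
Y(r, E) = -295 + E² + r² (Y(r, E) = (r² + E²) - 295 = (E² + r²) - 295 = -295 + E² + r²)
1/(Y(308, C) + 80640) = 1/((-295 + 10² + 308²) + 80640) = 1/((-295 + 100 + 94864) + 80640) = 1/(94669 + 80640) = 1/175309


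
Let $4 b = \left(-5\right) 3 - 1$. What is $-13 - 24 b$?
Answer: $83$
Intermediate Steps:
$b = -4$ ($b = \frac{\left(-5\right) 3 - 1}{4} = \frac{-15 - 1}{4} = \frac{1}{4} \left(-16\right) = -4$)
$-13 - 24 b = -13 - -96 = -13 + 96 = 83$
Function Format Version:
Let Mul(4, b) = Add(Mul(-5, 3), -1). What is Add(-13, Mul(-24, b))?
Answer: 83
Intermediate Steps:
b = -4 (b = Mul(Rational(1, 4), Add(Mul(-5, 3), -1)) = Mul(Rational(1, 4), Add(-15, -1)) = Mul(Rational(1, 4), -16) = -4)
Add(-13, Mul(-24, b)) = Add(-13, Mul(-24, -4)) = Add(-13, 96) = 83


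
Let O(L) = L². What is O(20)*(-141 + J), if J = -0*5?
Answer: -56400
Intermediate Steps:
J = 0 (J = -75*0 = 0)
O(20)*(-141 + J) = 20²*(-141 + 0) = 400*(-141) = -56400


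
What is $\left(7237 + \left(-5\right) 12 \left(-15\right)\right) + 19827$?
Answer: $27964$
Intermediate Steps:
$\left(7237 + \left(-5\right) 12 \left(-15\right)\right) + 19827 = \left(7237 - -900\right) + 19827 = \left(7237 + 900\right) + 19827 = 8137 + 19827 = 27964$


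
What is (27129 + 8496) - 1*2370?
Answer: 33255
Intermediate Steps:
(27129 + 8496) - 1*2370 = 35625 - 2370 = 33255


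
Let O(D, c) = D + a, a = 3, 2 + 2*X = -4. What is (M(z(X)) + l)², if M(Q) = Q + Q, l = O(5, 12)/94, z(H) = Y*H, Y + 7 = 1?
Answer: 2876416/2209 ≈ 1302.1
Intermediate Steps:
X = -3 (X = -1 + (½)*(-4) = -1 - 2 = -3)
Y = -6 (Y = -7 + 1 = -6)
z(H) = -6*H
O(D, c) = 3 + D (O(D, c) = D + 3 = 3 + D)
l = 4/47 (l = (3 + 5)/94 = 8*(1/94) = 4/47 ≈ 0.085106)
M(Q) = 2*Q
(M(z(X)) + l)² = (2*(-6*(-3)) + 4/47)² = (2*18 + 4/47)² = (36 + 4/47)² = (1696/47)² = 2876416/2209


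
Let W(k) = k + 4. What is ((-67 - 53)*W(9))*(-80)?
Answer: 124800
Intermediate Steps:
W(k) = 4 + k
((-67 - 53)*W(9))*(-80) = ((-67 - 53)*(4 + 9))*(-80) = -120*13*(-80) = -1560*(-80) = 124800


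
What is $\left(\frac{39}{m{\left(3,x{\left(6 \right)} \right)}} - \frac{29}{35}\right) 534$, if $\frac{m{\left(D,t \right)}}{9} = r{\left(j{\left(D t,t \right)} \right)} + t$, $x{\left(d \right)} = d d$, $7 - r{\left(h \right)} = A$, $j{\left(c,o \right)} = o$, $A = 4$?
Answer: $- \frac{40228}{105} \approx -383.12$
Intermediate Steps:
$r{\left(h \right)} = 3$ ($r{\left(h \right)} = 7 - 4 = 3$)
$x{\left(d \right)} = d^{2}$
$m{\left(D,t \right)} = 27 + 9 t$ ($m{\left(D,t \right)} = 9 \left(3 + t\right) = 27 + 9 t$)
$\left(\frac{39}{m{\left(3,x{\left(6 \right)} \right)}} - \frac{29}{35}\right) 534 = \left(\frac{39}{27 + 9 \cdot 6^{2}} - \frac{29}{35}\right) 534 = \left(\frac{39}{27 + 9 \cdot 36} - \frac{29}{35}\right) 534 = \left(\frac{39}{27 + 324} - \frac{29}{35}\right) 534 = \left(\frac{39}{351} - \frac{29}{35}\right) 534 = \left(39 \cdot \frac{1}{351} - \frac{29}{35}\right) 534 = \left(\frac{1}{9} - \frac{29}{35}\right) 534 = \left(- \frac{226}{315}\right) 534 = - \frac{40228}{105}$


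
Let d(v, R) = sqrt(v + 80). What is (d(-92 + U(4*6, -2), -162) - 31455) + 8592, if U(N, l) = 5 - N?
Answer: -22863 + I*sqrt(31) ≈ -22863.0 + 5.5678*I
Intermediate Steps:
d(v, R) = sqrt(80 + v)
(d(-92 + U(4*6, -2), -162) - 31455) + 8592 = (sqrt(80 + (-92 + (5 - 4*6))) - 31455) + 8592 = (sqrt(80 + (-92 + (5 - 1*24))) - 31455) + 8592 = (sqrt(80 + (-92 + (5 - 24))) - 31455) + 8592 = (sqrt(80 + (-92 - 19)) - 31455) + 8592 = (sqrt(80 - 111) - 31455) + 8592 = (sqrt(-31) - 31455) + 8592 = (I*sqrt(31) - 31455) + 8592 = (-31455 + I*sqrt(31)) + 8592 = -22863 + I*sqrt(31)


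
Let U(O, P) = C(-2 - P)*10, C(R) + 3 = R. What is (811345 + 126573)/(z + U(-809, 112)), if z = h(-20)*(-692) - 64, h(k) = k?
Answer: 468959/6303 ≈ 74.402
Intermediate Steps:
C(R) = -3 + R
U(O, P) = -50 - 10*P (U(O, P) = (-3 + (-2 - P))*10 = (-5 - P)*10 = -50 - 10*P)
z = 13776 (z = -20*(-692) - 64 = 13840 - 64 = 13776)
(811345 + 126573)/(z + U(-809, 112)) = (811345 + 126573)/(13776 + (-50 - 10*112)) = 937918/(13776 + (-50 - 1120)) = 937918/(13776 - 1170) = 937918/12606 = 937918*(1/12606) = 468959/6303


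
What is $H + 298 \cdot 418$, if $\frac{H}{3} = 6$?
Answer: $124582$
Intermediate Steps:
$H = 18$ ($H = 3 \cdot 6 = 18$)
$H + 298 \cdot 418 = 18 + 298 \cdot 418 = 18 + 124564 = 124582$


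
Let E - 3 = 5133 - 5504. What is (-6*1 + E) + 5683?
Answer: 5309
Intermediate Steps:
E = -368 (E = 3 + (5133 - 5504) = 3 - 371 = -368)
(-6*1 + E) + 5683 = (-6*1 - 368) + 5683 = (-6 - 368) + 5683 = -374 + 5683 = 5309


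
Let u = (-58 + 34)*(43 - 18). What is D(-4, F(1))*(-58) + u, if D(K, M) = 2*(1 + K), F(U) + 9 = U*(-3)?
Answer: -252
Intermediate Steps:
F(U) = -9 - 3*U (F(U) = -9 + U*(-3) = -9 - 3*U)
u = -600 (u = -24*25 = -600)
D(K, M) = 2 + 2*K
D(-4, F(1))*(-58) + u = (2 + 2*(-4))*(-58) - 600 = (2 - 8)*(-58) - 600 = -6*(-58) - 600 = 348 - 600 = -252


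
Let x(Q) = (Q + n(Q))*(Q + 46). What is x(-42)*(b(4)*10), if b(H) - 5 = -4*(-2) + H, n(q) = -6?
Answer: -32640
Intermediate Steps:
b(H) = 13 + H (b(H) = 5 + (-4*(-2) + H) = 5 + (8 + H) = 13 + H)
x(Q) = (-6 + Q)*(46 + Q) (x(Q) = (Q - 6)*(Q + 46) = (-6 + Q)*(46 + Q))
x(-42)*(b(4)*10) = (-276 + (-42)² + 40*(-42))*((13 + 4)*10) = (-276 + 1764 - 1680)*(17*10) = -192*170 = -32640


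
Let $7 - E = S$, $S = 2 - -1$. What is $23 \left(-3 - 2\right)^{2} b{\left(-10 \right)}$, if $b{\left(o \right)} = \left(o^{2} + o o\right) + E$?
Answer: $117300$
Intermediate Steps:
$S = 3$ ($S = 2 + 1 = 3$)
$E = 4$ ($E = 7 - 3 = 4$)
$b{\left(o \right)} = 4 + 2 o^{2}$ ($b{\left(o \right)} = \left(o^{2} + o o\right) + 4 = \left(o^{2} + o^{2}\right) + 4 = 2 o^{2} + 4 = 4 + 2 o^{2}$)
$23 \left(-3 - 2\right)^{2} b{\left(-10 \right)} = 23 \left(-3 - 2\right)^{2} \left(4 + 2 \left(-10\right)^{2}\right) = 23 \left(-5\right)^{2} \left(4 + 2 \cdot 100\right) = 23 \cdot 25 \left(4 + 200\right) = 575 \cdot 204 = 117300$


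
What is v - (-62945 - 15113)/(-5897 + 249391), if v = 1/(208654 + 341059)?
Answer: 21454870424/66925908611 ≈ 0.32058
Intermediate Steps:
v = 1/549713 ≈ 1.8191e-6
v - (-62945 - 15113)/(-5897 + 249391) = 1/549713 - (-62945 - 15113)/(-5897 + 249391) = 1/549713 - (-78058)/243494 = 1/549713 - 1*(-39029/121747) = 1/549713 + 39029/121747 = 21454870424/66925908611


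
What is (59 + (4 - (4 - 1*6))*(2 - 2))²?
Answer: 3481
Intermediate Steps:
(59 + (4 - (4 - 1*6))*(2 - 2))² = (59 + (4 - (4 - 6))*0)² = (59 + (4 - 1*(-2))*0)² = (59 + (4 + 2)*0)² = (59 + 6*0)² = (59 + 0)² = 59² = 3481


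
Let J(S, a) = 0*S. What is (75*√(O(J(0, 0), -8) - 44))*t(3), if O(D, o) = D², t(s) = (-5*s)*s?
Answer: -6750*I*√11 ≈ -22387.0*I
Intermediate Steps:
t(s) = -5*s²
J(S, a) = 0
(75*√(O(J(0, 0), -8) - 44))*t(3) = (75*√(0² - 44))*(-5*3²) = (75*√(0 - 44))*(-5*9) = (75*√(-44))*(-45) = (75*(2*I*√11))*(-45) = (150*I*√11)*(-45) = -6750*I*√11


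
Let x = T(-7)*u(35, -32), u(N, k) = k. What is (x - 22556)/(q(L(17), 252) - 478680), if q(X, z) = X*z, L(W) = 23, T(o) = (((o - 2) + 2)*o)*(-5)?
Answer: 3679/118221 ≈ 0.031120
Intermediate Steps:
T(o) = -5*o² (T(o) = (((-2 + o) + 2)*o)*(-5) = (o*o)*(-5) = o²*(-5) = -5*o²)
x = 7840 (x = -5*(-7)²*(-32) = -5*49*(-32) = -245*(-32) = 7840)
(x - 22556)/(q(L(17), 252) - 478680) = (7840 - 22556)/(23*252 - 478680) = -14716/(5796 - 478680) = -14716/(-472884) = -14716*(-1/472884) = 3679/118221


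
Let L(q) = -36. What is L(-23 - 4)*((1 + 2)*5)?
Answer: -540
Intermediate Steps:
L(-23 - 4)*((1 + 2)*5) = -36*(1 + 2)*5 = -108*5 = -36*15 = -540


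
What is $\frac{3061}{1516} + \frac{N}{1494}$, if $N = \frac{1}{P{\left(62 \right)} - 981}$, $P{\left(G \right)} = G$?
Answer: $\frac{2101354315}{1040723388} \approx 2.0191$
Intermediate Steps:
$N = - \frac{1}{919}$ ($N = \frac{1}{62 - 981} = \frac{1}{-919} = - \frac{1}{919} \approx -0.0010881$)
$\frac{3061}{1516} + \frac{N}{1494} = \frac{3061}{1516} - \frac{1}{919 \cdot 1494} = 3061 \cdot \frac{1}{1516} - \frac{1}{1372986} = \frac{3061}{1516} - \frac{1}{1372986} = \frac{2101354315}{1040723388}$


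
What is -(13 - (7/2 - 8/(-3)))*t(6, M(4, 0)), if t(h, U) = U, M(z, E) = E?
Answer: 0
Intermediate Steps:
-(13 - (7/2 - 8/(-3)))*t(6, M(4, 0)) = -(13 - (7/2 - 8/(-3)))*0 = -(13 - (7*(½) - 8*(-⅓)))*0 = -(13 - (7/2 + 8/3))*0 = -(13 - 1*37/6)*0 = -(13 - 37/6)*0 = -41*0/6 = -1*0 = 0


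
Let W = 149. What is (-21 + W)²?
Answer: 16384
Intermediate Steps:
(-21 + W)² = (-21 + 149)² = 128² = 16384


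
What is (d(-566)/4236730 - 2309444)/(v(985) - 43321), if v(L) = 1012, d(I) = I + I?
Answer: 181194271838/3319477955 ≈ 54.585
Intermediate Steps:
d(I) = 2*I
(d(-566)/4236730 - 2309444)/(v(985) - 43321) = ((2*(-566))/4236730 - 2309444)/(1012 - 43321) = (-1132*1/4236730 - 2309444)/(-42309) = (-566/2118365 - 2309444)*(-1/42309) = -4892245339626/2118365*(-1/42309) = 181194271838/3319477955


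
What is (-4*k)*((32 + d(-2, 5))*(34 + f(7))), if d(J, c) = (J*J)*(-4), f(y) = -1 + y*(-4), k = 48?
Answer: -15360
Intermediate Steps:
f(y) = -1 - 4*y
d(J, c) = -4*J**2 (d(J, c) = J**2*(-4) = -4*J**2)
(-4*k)*((32 + d(-2, 5))*(34 + f(7))) = (-4*48)*((32 - 4*(-2)**2)*(34 + (-1 - 4*7))) = -192*(32 - 4*4)*(34 + (-1 - 28)) = -192*(32 - 16)*(34 - 29) = -3072*5 = -192*80 = -15360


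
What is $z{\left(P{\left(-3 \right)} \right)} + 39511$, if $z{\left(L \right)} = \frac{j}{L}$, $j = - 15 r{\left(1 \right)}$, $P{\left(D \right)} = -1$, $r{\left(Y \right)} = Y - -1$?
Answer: $39541$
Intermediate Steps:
$r{\left(Y \right)} = 1 + Y$ ($r{\left(Y \right)} = Y + 1 = 1 + Y$)
$j = -30$ ($j = - 15 \left(1 + 1\right) = \left(-15\right) 2 = -30$)
$z{\left(L \right)} = - \frac{30}{L}$
$z{\left(P{\left(-3 \right)} \right)} + 39511 = - \frac{30}{-1} + 39511 = \left(-30\right) \left(-1\right) + 39511 = 30 + 39511 = 39541$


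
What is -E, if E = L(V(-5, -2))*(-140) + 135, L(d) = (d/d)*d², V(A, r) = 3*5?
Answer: 31365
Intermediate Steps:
V(A, r) = 15
L(d) = d² (L(d) = 1*d² = d²)
E = -31365 (E = 15²*(-140) + 135 = 225*(-140) + 135 = -31500 + 135 = -31365)
-E = -1*(-31365) = 31365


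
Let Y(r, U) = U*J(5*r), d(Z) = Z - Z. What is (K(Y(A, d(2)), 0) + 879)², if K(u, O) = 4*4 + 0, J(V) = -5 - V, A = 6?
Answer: 801025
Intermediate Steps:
d(Z) = 0
Y(r, U) = U*(-5 - 5*r)
K(u, O) = 16 (K(u, O) = 16 + 0 = 16)
(K(Y(A, d(2)), 0) + 879)² = (16 + 879)² = 895² = 801025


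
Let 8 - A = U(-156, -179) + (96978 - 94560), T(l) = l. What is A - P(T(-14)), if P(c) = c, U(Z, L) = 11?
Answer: -2407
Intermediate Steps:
A = -2421 (A = 8 - (11 + (96978 - 94560)) = 8 - (11 + 2418) = 8 - 1*2429 = 8 - 2429 = -2421)
A - P(T(-14)) = -2421 - 1*(-14) = -2421 + 14 = -2407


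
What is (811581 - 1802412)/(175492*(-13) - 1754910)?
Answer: 990831/4036306 ≈ 0.24548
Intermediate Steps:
(811581 - 1802412)/(175492*(-13) - 1754910) = -990831/(-2281396 - 1754910) = -990831/(-4036306) = -990831*(-1/4036306) = 990831/4036306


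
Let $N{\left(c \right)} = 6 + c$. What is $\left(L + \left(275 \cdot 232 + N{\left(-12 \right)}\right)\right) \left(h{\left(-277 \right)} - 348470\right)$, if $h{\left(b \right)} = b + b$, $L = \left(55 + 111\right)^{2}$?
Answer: $-31883342400$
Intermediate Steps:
$L = 27556$ ($L = 166^{2} = 27556$)
$h{\left(b \right)} = 2 b$
$\left(L + \left(275 \cdot 232 + N{\left(-12 \right)}\right)\right) \left(h{\left(-277 \right)} - 348470\right) = \left(27556 + \left(275 \cdot 232 + \left(6 - 12\right)\right)\right) \left(2 \left(-277\right) - 348470\right) = \left(27556 + \left(63800 - 6\right)\right) \left(-554 - 348470\right) = \left(27556 + 63794\right) \left(-349024\right) = 91350 \left(-349024\right) = -31883342400$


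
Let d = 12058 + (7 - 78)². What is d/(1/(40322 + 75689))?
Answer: 1983672089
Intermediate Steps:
d = 17099 (d = 12058 + (-71)² = 12058 + 5041 = 17099)
d/(1/(40322 + 75689)) = 17099/(1/(40322 + 75689)) = 17099/(1/116011) = 17099*116011 = 1983672089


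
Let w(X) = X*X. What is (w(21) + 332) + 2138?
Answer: 2911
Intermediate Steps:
w(X) = X²
(w(21) + 332) + 2138 = (21² + 332) + 2138 = (441 + 332) + 2138 = 773 + 2138 = 2911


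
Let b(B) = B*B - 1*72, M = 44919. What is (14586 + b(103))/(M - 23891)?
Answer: 3589/3004 ≈ 1.1947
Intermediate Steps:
b(B) = -72 + B**2 (b(B) = B**2 - 72 = -72 + B**2)
(14586 + b(103))/(M - 23891) = (14586 + (-72 + 103**2))/(44919 - 23891) = (14586 + (-72 + 10609))/21028 = (14586 + 10537)*(1/21028) = 25123*(1/21028) = 3589/3004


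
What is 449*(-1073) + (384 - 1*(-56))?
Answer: -481337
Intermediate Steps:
449*(-1073) + (384 - 1*(-56)) = -481777 + (384 + 56) = -481777 + 440 = -481337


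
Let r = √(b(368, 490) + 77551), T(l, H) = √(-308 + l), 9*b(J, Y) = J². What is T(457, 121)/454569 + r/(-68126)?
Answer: -√833383/204378 + √149/454569 ≈ -0.0044399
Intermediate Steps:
b(J, Y) = J²/9
r = √833383/3 (r = √((⅑)*368² + 77551) = √((⅑)*135424 + 77551) = √(135424/9 + 77551) = √(833383/9) = √833383/3 ≈ 304.30)
T(457, 121)/454569 + r/(-68126) = √(-308 + 457)/454569 + (√833383/3)/(-68126) = √149*(1/454569) + (√833383/3)*(-1/68126) = √149/454569 - √833383/204378 = -√833383/204378 + √149/454569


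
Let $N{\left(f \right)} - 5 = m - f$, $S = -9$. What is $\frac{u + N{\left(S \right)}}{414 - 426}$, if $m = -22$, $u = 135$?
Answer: $- \frac{127}{12} \approx -10.583$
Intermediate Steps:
$N{\left(f \right)} = -17 - f$ ($N{\left(f \right)} = 5 - \left(22 + f\right) = -17 - f$)
$\frac{u + N{\left(S \right)}}{414 - 426} = \frac{135 - 8}{414 - 426} = \frac{135 + \left(-17 + 9\right)}{-12} = \left(135 - 8\right) \left(- \frac{1}{12}\right) = 127 \left(- \frac{1}{12}\right) = - \frac{127}{12}$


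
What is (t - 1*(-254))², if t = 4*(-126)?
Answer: 62500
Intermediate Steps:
t = -504
(t - 1*(-254))² = (-504 - 1*(-254))² = (-504 + 254)² = (-250)² = 62500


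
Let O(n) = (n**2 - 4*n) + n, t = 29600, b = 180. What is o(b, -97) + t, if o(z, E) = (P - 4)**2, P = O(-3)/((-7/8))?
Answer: 1479984/49 ≈ 30204.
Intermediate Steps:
O(n) = n**2 - 3*n
P = -144/7 (P = (-3*(-3 - 3))/((-7/8)) = (-3*(-6))/((-7*1/8)) = 18/(-7/8) = 18*(-8/7) = -144/7 ≈ -20.571)
o(z, E) = 29584/49 (o(z, E) = (-144/7 - 4)**2 = (-172/7)**2 = 29584/49)
o(b, -97) + t = 29584/49 + 29600 = 1479984/49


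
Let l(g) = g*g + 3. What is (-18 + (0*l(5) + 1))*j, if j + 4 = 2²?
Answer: 0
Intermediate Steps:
l(g) = 3 + g² (l(g) = g² + 3 = 3 + g²)
j = 0 (j = -4 + 2² = -4 + 4 = 0)
(-18 + (0*l(5) + 1))*j = (-18 + (0*(3 + 5²) + 1))*0 = (-18 + (0*(3 + 25) + 1))*0 = (-18 + (0*28 + 1))*0 = (-18 + (0 + 1))*0 = (-18 + 1)*0 = -17*0 = 0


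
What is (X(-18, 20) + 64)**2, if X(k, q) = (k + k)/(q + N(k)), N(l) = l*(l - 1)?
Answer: 133772356/32761 ≈ 4083.3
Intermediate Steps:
N(l) = l*(-1 + l)
X(k, q) = 2*k/(q + k*(-1 + k)) (X(k, q) = (k + k)/(q + k*(-1 + k)) = (2*k)/(q + k*(-1 + k)) = 2*k/(q + k*(-1 + k)))
(X(-18, 20) + 64)**2 = (2*(-18)/(20 - 18*(-1 - 18)) + 64)**2 = (2*(-18)/(20 - 18*(-19)) + 64)**2 = (2*(-18)/(20 + 342) + 64)**2 = (2*(-18)/362 + 64)**2 = (2*(-18)*(1/362) + 64)**2 = (-18/181 + 64)**2 = (11566/181)**2 = 133772356/32761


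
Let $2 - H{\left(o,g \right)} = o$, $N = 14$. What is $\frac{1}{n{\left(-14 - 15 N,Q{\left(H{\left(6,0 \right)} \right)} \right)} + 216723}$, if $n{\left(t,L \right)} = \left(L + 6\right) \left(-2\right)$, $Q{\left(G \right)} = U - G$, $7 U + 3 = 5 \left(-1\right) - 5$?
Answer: $\frac{7}{1516947} \approx 4.6145 \cdot 10^{-6}$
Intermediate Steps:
$H{\left(o,g \right)} = 2 - o$
$U = - \frac{13}{7}$ ($U = - \frac{3}{7} + \frac{5 \left(-1\right) - 5}{7} = - \frac{3}{7} + \frac{-5 - 5}{7} = - \frac{3}{7} + \frac{1}{7} \left(-10\right) = - \frac{3}{7} - \frac{10}{7} = - \frac{13}{7} \approx -1.8571$)
$Q{\left(G \right)} = - \frac{13}{7} - G$
$n{\left(t,L \right)} = -12 - 2 L$ ($n{\left(t,L \right)} = \left(6 + L\right) \left(-2\right) = -12 - 2 L$)
$\frac{1}{n{\left(-14 - 15 N,Q{\left(H{\left(6,0 \right)} \right)} \right)} + 216723} = \frac{1}{\left(-12 - 2 \left(- \frac{13}{7} - \left(2 - 6\right)\right)\right) + 216723} = \frac{1}{\left(-12 - 2 \left(- \frac{13}{7} - -4\right)\right) + 216723} = \frac{1}{\left(-12 - 2 \left(- \frac{13}{7} + 4\right)\right) + 216723} = \frac{1}{\left(-12 - \frac{30}{7}\right) + 216723} = \frac{1}{- \frac{114}{7} + 216723} = \frac{1}{\frac{1516947}{7}} = \frac{7}{1516947}$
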